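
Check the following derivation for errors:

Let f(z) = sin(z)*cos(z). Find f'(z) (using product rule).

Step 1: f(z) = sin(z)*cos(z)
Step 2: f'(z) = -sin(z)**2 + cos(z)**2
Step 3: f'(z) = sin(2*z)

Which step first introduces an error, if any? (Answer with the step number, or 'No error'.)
Step 3

Step 3 is incorrect due to a wrong trig function.
The step shows: sin(2*z)
The correct value should be: cos(2*z)

Explanation: cos(2*z) was incorrectly written as sin(2*z): the term cos(2*z) was incorrectly written as sin(2*z)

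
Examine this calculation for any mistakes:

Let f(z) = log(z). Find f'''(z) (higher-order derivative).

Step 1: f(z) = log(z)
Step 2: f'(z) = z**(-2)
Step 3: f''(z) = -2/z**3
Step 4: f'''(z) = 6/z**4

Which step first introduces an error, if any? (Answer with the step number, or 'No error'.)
Step 2

Step 2 is incorrect due to a wrong exponent.
The step shows: z**(-2)
The correct value should be: 1/z

Explanation: The exponent -1 on z was incorrectly written as -2: the term 1/z was incorrectly written as z**(-2)
The later steps are derived from this incorrect expression, so the error originates in Step 2.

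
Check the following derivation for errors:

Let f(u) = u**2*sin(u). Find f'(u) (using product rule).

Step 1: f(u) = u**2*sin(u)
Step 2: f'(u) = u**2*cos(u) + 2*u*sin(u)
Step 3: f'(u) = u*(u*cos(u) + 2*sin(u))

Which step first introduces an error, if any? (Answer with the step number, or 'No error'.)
No error

All steps in this derivation are correct.
The final answer f'(u) = u*(u*cos(u) + 2*sin(u)) is valid.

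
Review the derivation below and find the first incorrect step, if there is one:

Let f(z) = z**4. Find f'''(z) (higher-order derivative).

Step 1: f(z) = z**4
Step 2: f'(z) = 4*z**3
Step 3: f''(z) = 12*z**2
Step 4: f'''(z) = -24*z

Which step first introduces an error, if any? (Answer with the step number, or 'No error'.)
Step 4

Step 4 is incorrect due to a sign flip.
The step shows: -24*z
The correct value should be: 24*z

Explanation: The sign of the whole expression was flipped: the term 24*z was incorrectly written as -24*z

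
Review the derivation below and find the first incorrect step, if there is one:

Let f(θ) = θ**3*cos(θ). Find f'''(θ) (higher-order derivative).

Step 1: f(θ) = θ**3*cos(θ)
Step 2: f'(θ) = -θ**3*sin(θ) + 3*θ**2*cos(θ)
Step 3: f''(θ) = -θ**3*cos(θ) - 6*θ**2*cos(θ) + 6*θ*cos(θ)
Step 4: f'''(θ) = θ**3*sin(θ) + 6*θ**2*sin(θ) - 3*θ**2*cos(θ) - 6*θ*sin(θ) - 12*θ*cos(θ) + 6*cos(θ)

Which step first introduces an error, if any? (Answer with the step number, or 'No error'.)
Step 3

Step 3 is incorrect due to a wrong trig function.
The step shows: -θ**3*cos(θ) - 6*θ**2*cos(θ) + 6*θ*cos(θ)
The correct value should be: -θ**3*cos(θ) - 6*θ**2*sin(θ) + 6*θ*cos(θ)

Explanation: sin(θ) was incorrectly written as cos(θ): the term -6*θ**2*sin(θ) was incorrectly written as -6*θ**2*cos(θ)
The later steps are derived from this incorrect expression, so the error originates in Step 3.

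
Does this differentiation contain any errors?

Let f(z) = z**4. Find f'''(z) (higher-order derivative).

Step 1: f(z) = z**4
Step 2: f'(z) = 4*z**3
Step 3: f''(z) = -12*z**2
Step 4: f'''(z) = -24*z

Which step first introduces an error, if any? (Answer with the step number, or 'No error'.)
Step 3

Step 3 is incorrect due to a sign flip.
The step shows: -12*z**2
The correct value should be: 12*z**2

Explanation: The sign of the whole expression was flipped: the term 12*z**2 was incorrectly written as -12*z**2
The later steps are derived from this incorrect expression, so the error originates in Step 3.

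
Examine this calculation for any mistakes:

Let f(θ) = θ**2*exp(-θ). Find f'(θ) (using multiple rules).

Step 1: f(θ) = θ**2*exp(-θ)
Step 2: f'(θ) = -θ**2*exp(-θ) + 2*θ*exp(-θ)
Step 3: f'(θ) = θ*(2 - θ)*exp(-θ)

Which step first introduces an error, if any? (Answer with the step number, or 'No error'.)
No error

All steps in this derivation are correct.
The final answer f'(θ) = θ*(2 - θ)*exp(-θ) is valid.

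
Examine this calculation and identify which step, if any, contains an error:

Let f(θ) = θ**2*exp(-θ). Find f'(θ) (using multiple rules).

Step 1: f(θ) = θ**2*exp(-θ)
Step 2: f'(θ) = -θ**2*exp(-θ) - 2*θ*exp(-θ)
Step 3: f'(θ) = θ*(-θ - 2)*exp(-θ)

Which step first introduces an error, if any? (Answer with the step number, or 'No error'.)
Step 2

Step 2 is incorrect due to a sign flip.
The step shows: -θ**2*exp(-θ) - 2*θ*exp(-θ)
The correct value should be: -θ**2*exp(-θ) + 2*θ*exp(-θ)

Explanation: The sign of one term was flipped: the term 2*θ*exp(-θ) was incorrectly written as -2*θ*exp(-θ)
The later steps are derived from this incorrect expression, so the error originates in Step 2.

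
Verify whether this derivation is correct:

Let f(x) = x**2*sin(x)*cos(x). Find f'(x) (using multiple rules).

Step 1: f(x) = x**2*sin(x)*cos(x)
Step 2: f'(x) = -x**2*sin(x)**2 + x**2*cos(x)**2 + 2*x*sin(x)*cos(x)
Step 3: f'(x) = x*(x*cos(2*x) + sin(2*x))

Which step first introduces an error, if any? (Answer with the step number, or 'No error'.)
No error

All steps in this derivation are correct.
The final answer f'(x) = x*(x*cos(2*x) + sin(2*x)) is valid.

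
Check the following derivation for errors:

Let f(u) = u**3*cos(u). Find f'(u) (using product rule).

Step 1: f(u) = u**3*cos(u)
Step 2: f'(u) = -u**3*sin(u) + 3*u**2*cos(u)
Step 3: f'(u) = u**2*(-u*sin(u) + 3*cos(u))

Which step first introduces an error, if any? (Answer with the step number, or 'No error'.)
No error

All steps in this derivation are correct.
The final answer f'(u) = u**2*(-u*sin(u) + 3*cos(u)) is valid.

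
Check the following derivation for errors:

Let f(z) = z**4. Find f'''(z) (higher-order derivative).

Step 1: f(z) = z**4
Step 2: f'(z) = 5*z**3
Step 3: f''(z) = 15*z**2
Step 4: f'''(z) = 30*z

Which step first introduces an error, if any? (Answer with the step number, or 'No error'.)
Step 2

Step 2 is incorrect due to a wrong coefficient.
The step shows: 5*z**3
The correct value should be: 4*z**3

Explanation: The coefficient 4 was incorrectly written as 5: the term 4*z**3 was incorrectly written as 5*z**3
The later steps are derived from this incorrect expression, so the error originates in Step 2.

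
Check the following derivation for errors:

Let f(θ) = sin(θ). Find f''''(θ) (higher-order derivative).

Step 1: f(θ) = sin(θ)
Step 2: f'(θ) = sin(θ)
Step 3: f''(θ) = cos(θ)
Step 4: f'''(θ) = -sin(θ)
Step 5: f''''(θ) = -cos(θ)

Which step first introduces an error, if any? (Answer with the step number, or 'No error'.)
Step 2

Step 2 is incorrect due to a wrong trig function.
The step shows: sin(θ)
The correct value should be: cos(θ)

Explanation: cos(θ) was incorrectly written as sin(θ): the term cos(θ) was incorrectly written as sin(θ)
The later steps are derived from this incorrect expression, so the error originates in Step 2.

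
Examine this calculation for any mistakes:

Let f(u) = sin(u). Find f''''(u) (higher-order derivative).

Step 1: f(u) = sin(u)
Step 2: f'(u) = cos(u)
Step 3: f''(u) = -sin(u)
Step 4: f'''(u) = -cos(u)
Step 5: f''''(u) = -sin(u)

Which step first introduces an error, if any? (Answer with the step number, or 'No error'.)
Step 5

Step 5 is incorrect due to a sign flip.
The step shows: -sin(u)
The correct value should be: sin(u)

Explanation: The sign of the whole expression was flipped: the term sin(u) was incorrectly written as -sin(u)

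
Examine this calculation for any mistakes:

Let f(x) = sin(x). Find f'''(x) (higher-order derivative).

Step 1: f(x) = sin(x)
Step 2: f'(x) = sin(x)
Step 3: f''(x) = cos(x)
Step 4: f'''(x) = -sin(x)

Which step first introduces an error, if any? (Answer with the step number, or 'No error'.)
Step 2

Step 2 is incorrect due to a wrong trig function.
The step shows: sin(x)
The correct value should be: cos(x)

Explanation: cos(x) was incorrectly written as sin(x): the term cos(x) was incorrectly written as sin(x)
The later steps are derived from this incorrect expression, so the error originates in Step 2.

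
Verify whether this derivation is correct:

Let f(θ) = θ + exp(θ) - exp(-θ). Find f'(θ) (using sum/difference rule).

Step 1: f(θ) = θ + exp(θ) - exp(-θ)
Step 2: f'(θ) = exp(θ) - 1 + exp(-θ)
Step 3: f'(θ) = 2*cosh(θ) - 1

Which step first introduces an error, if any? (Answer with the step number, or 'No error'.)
Step 2

Step 2 is incorrect due to a sign flip.
The step shows: exp(θ) - 1 + exp(-θ)
The correct value should be: exp(θ) + 1 + exp(-θ)

Explanation: The sign of one term was flipped: the term 1 was incorrectly written as -1
The later steps are derived from this incorrect expression, so the error originates in Step 2.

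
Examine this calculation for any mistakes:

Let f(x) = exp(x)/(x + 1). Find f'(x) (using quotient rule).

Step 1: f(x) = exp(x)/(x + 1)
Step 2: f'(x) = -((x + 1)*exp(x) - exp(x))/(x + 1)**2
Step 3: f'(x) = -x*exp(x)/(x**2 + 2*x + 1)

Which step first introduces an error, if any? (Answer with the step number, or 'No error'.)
Step 2

Step 2 is incorrect due to a sign flip.
The step shows: -((x + 1)*exp(x) - exp(x))/(x + 1)**2
The correct value should be: ((x + 1)*exp(x) - exp(x))/(x + 1)**2

Explanation: The sign of the whole expression was flipped: the term ((x + 1)*exp(x) - exp(x))/(x + 1)**2 was incorrectly written as -((x + 1)*exp(x) - exp(x))/(x + 1)**2
The later steps are derived from this incorrect expression, so the error originates in Step 2.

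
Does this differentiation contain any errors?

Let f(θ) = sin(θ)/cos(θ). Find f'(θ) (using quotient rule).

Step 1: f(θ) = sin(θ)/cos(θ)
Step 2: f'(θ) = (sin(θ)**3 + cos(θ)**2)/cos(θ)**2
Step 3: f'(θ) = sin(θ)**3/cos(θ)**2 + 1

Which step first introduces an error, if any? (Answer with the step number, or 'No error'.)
Step 2

Step 2 is incorrect due to a wrong exponent.
The step shows: (sin(θ)**3 + cos(θ)**2)/cos(θ)**2
The correct value should be: (sin(θ)**2 + cos(θ)**2)/cos(θ)**2

Explanation: The exponent 2 on sin(θ) was incorrectly written as 3: the term (sin(θ)**2 + cos(θ)**2)/cos(θ)**2 was incorrectly written as (sin(θ)**3 + cos(θ)**2)/cos(θ)**2
The later steps are derived from this incorrect expression, so the error originates in Step 2.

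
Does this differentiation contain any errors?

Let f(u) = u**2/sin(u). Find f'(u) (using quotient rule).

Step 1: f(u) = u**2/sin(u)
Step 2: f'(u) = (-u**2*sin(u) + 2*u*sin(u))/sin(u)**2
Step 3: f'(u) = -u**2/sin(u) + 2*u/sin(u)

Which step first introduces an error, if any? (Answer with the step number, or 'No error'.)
Step 2

Step 2 is incorrect due to a wrong trig function.
The step shows: (-u**2*sin(u) + 2*u*sin(u))/sin(u)**2
The correct value should be: (-u**2*cos(u) + 2*u*sin(u))/sin(u)**2

Explanation: cos(u) was incorrectly written as sin(u): the term (-u**2*cos(u) + 2*u*sin(u))/sin(u)**2 was incorrectly written as (-u**2*sin(u) + 2*u*sin(u))/sin(u)**2
The later steps are derived from this incorrect expression, so the error originates in Step 2.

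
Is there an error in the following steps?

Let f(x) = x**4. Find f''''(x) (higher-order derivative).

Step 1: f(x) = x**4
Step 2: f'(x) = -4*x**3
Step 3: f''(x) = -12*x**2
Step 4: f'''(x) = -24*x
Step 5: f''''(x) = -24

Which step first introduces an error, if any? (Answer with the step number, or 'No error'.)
Step 2

Step 2 is incorrect due to a sign flip.
The step shows: -4*x**3
The correct value should be: 4*x**3

Explanation: The sign of the whole expression was flipped: the term 4*x**3 was incorrectly written as -4*x**3
The later steps are derived from this incorrect expression, so the error originates in Step 2.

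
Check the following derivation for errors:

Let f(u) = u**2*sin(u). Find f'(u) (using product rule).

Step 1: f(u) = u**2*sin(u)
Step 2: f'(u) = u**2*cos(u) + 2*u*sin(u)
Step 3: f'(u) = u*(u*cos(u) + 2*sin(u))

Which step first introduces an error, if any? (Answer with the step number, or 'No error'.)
No error

All steps in this derivation are correct.
The final answer f'(u) = u*(u*cos(u) + 2*sin(u)) is valid.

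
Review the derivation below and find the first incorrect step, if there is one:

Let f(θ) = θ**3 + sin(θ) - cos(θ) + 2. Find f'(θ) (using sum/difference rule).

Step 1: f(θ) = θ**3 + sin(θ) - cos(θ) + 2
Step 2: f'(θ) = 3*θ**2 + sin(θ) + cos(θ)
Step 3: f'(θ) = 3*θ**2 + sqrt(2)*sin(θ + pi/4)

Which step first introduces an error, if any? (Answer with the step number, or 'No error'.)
No error

All steps in this derivation are correct.
The final answer f'(θ) = 3*θ**2 + sqrt(2)*sin(θ + pi/4) is valid.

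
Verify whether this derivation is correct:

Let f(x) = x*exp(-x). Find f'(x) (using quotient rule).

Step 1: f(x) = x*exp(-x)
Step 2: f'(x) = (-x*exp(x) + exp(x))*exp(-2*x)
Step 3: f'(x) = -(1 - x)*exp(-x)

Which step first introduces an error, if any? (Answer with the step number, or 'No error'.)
Step 3

Step 3 is incorrect due to a sign flip.
The step shows: -(1 - x)*exp(-x)
The correct value should be: (1 - x)*exp(-x)

Explanation: The sign of the whole expression was flipped: the term (1 - x)*exp(-x) was incorrectly written as -(1 - x)*exp(-x)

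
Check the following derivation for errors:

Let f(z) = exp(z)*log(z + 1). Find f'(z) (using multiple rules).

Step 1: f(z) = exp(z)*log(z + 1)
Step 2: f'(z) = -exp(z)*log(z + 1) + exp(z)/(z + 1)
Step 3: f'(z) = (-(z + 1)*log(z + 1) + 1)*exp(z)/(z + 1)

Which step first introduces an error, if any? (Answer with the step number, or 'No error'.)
Step 2

Step 2 is incorrect due to a sign flip.
The step shows: -exp(z)*log(z + 1) + exp(z)/(z + 1)
The correct value should be: exp(z)*log(z + 1) + exp(z)/(z + 1)

Explanation: The sign of one term was flipped: the term exp(z)*log(z + 1) was incorrectly written as -exp(z)*log(z + 1)
The later steps are derived from this incorrect expression, so the error originates in Step 2.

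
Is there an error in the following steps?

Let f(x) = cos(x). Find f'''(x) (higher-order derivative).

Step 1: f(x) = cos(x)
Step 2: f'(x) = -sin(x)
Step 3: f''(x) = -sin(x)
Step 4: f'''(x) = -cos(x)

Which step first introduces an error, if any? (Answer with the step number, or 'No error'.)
Step 3

Step 3 is incorrect due to a wrong trig function.
The step shows: -sin(x)
The correct value should be: -cos(x)

Explanation: cos(x) was incorrectly written as sin(x): the term -cos(x) was incorrectly written as -sin(x)
The later steps are derived from this incorrect expression, so the error originates in Step 3.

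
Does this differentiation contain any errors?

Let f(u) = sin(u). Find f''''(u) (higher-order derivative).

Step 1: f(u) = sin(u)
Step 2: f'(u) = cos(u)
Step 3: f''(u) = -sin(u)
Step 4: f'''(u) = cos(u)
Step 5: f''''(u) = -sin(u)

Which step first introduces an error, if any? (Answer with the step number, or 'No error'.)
Step 4

Step 4 is incorrect due to a sign flip.
The step shows: cos(u)
The correct value should be: -cos(u)

Explanation: The sign of the whole expression was flipped: the term -cos(u) was incorrectly written as cos(u)
The later steps are derived from this incorrect expression, so the error originates in Step 4.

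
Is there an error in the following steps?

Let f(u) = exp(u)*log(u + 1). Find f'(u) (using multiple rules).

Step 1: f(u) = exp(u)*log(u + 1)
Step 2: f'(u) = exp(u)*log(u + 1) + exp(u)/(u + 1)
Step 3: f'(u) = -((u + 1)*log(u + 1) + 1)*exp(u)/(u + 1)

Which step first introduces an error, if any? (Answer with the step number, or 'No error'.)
Step 3

Step 3 is incorrect due to a sign flip.
The step shows: -((u + 1)*log(u + 1) + 1)*exp(u)/(u + 1)
The correct value should be: ((u + 1)*log(u + 1) + 1)*exp(u)/(u + 1)

Explanation: The sign of the whole expression was flipped: the term ((u + 1)*log(u + 1) + 1)*exp(u)/(u + 1) was incorrectly written as -((u + 1)*log(u + 1) + 1)*exp(u)/(u + 1)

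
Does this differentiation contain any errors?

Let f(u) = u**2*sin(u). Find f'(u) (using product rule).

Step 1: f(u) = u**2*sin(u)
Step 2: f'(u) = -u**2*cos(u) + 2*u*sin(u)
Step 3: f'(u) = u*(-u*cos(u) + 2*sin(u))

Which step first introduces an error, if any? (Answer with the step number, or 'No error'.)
Step 2

Step 2 is incorrect due to a sign flip.
The step shows: -u**2*cos(u) + 2*u*sin(u)
The correct value should be: u**2*cos(u) + 2*u*sin(u)

Explanation: The sign of one term was flipped: the term u**2*cos(u) was incorrectly written as -u**2*cos(u)
The later steps are derived from this incorrect expression, so the error originates in Step 2.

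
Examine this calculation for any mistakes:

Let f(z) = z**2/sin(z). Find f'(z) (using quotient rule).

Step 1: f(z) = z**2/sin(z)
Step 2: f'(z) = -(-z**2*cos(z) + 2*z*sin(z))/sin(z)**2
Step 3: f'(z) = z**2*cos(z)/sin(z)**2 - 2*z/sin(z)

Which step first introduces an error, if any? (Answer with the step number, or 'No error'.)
Step 2

Step 2 is incorrect due to a sign flip.
The step shows: -(-z**2*cos(z) + 2*z*sin(z))/sin(z)**2
The correct value should be: (-z**2*cos(z) + 2*z*sin(z))/sin(z)**2

Explanation: The sign of the whole expression was flipped: the term (-z**2*cos(z) + 2*z*sin(z))/sin(z)**2 was incorrectly written as -(-z**2*cos(z) + 2*z*sin(z))/sin(z)**2
The later steps are derived from this incorrect expression, so the error originates in Step 2.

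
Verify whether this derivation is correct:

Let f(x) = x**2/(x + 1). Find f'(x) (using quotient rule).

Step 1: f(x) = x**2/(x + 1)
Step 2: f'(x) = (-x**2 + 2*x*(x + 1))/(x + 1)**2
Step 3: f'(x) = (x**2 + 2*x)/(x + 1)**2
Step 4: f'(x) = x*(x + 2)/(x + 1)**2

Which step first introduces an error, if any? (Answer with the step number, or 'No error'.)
No error

All steps in this derivation are correct.
The final answer f'(x) = x*(x + 2)/(x + 1)**2 is valid.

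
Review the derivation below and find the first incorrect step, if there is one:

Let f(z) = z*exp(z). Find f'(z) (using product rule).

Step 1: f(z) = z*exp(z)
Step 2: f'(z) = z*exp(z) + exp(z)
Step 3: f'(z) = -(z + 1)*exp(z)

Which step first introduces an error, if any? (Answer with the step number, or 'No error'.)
Step 3

Step 3 is incorrect due to a sign flip.
The step shows: -(z + 1)*exp(z)
The correct value should be: (z + 1)*exp(z)

Explanation: The sign of the whole expression was flipped: the term (z + 1)*exp(z) was incorrectly written as -(z + 1)*exp(z)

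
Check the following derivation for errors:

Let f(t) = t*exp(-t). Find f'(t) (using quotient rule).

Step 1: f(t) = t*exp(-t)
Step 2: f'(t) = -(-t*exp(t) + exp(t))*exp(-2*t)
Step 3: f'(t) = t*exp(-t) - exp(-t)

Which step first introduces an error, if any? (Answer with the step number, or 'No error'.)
Step 2

Step 2 is incorrect due to a sign flip.
The step shows: -(-t*exp(t) + exp(t))*exp(-2*t)
The correct value should be: (-t*exp(t) + exp(t))*exp(-2*t)

Explanation: The sign of the whole expression was flipped: the term (-t*exp(t) + exp(t))*exp(-2*t) was incorrectly written as -(-t*exp(t) + exp(t))*exp(-2*t)
The later steps are derived from this incorrect expression, so the error originates in Step 2.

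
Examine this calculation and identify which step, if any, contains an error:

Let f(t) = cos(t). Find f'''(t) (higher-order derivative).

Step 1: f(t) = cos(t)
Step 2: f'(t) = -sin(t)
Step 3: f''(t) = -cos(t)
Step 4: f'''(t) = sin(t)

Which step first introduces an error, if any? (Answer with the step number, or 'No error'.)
No error

All steps in this derivation are correct.
The final answer f'''(t) = sin(t) is valid.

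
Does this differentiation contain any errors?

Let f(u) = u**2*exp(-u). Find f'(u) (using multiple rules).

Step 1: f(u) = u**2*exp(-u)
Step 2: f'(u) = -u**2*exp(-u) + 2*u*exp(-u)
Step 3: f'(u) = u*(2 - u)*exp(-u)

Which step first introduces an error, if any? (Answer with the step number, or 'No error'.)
No error

All steps in this derivation are correct.
The final answer f'(u) = u*(2 - u)*exp(-u) is valid.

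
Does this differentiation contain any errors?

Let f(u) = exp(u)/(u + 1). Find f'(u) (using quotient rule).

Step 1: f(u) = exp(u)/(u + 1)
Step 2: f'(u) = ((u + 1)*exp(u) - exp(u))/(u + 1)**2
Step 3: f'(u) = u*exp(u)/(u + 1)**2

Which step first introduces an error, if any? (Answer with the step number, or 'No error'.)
No error

All steps in this derivation are correct.
The final answer f'(u) = u*exp(u)/(u + 1)**2 is valid.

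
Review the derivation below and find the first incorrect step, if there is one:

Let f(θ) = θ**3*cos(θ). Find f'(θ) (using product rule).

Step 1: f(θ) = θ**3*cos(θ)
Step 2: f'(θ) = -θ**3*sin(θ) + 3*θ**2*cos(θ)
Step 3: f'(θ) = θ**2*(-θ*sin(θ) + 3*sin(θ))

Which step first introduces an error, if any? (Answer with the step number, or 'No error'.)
Step 3

Step 3 is incorrect due to a wrong trig function.
The step shows: θ**2*(-θ*sin(θ) + 3*sin(θ))
The correct value should be: θ**2*(-θ*sin(θ) + 3*cos(θ))

Explanation: cos(θ) was incorrectly written as sin(θ): the term θ**2*(-θ*sin(θ) + 3*cos(θ)) was incorrectly written as θ**2*(-θ*sin(θ) + 3*sin(θ))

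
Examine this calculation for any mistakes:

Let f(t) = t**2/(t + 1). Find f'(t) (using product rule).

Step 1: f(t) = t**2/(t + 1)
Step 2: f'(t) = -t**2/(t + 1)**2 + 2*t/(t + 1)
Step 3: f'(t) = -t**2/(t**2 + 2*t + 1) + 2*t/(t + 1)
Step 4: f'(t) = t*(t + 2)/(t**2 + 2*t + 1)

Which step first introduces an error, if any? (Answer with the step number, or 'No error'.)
No error

All steps in this derivation are correct.
The final answer f'(t) = t*(t + 2)/(t**2 + 2*t + 1) is valid.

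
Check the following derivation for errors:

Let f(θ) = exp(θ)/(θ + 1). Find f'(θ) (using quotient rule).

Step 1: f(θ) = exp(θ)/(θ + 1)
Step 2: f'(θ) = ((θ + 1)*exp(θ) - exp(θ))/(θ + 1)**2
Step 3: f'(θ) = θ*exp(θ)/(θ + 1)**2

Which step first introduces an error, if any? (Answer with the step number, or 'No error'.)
No error

All steps in this derivation are correct.
The final answer f'(θ) = θ*exp(θ)/(θ + 1)**2 is valid.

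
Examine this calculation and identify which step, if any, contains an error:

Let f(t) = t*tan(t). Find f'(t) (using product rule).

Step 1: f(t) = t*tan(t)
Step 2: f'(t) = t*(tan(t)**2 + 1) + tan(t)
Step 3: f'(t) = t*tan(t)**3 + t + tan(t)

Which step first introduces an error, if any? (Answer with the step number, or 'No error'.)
Step 3

Step 3 is incorrect due to a wrong exponent.
The step shows: t*tan(t)**3 + t + tan(t)
The correct value should be: t*tan(t)**2 + t + tan(t)

Explanation: The exponent 2 on tan(t) was incorrectly written as 3: the term t*tan(t)**2 was incorrectly written as t*tan(t)**3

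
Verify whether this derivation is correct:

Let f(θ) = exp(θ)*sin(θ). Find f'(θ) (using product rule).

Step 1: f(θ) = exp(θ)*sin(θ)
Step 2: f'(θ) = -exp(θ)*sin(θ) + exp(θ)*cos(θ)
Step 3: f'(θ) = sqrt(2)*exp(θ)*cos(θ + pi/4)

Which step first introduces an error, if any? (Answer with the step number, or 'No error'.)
Step 2

Step 2 is incorrect due to a sign flip.
The step shows: -exp(θ)*sin(θ) + exp(θ)*cos(θ)
The correct value should be: exp(θ)*sin(θ) + exp(θ)*cos(θ)

Explanation: The sign of one term was flipped: the term exp(θ)*sin(θ) was incorrectly written as -exp(θ)*sin(θ)
The later steps are derived from this incorrect expression, so the error originates in Step 2.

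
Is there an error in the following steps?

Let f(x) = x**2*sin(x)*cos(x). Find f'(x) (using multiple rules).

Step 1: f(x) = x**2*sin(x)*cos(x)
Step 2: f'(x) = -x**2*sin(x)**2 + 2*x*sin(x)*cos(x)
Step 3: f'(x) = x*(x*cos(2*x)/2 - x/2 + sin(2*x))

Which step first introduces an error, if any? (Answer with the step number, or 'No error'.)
Step 2

Step 2 is incorrect due to a dropped term.
The step shows: -x**2*sin(x)**2 + 2*x*sin(x)*cos(x)
The correct value should be: -x**2*sin(x)**2 + x**2*cos(x)**2 + 2*x*sin(x)*cos(x)

Explanation: A term was dropped: the term x**2*cos(x)**2 was incorrectly omitted
The later steps are derived from this incorrect expression, so the error originates in Step 2.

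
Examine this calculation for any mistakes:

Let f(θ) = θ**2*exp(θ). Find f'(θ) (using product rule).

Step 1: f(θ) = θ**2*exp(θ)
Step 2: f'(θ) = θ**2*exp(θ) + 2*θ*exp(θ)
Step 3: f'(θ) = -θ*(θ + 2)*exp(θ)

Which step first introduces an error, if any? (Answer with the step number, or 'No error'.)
Step 3

Step 3 is incorrect due to a sign flip.
The step shows: -θ*(θ + 2)*exp(θ)
The correct value should be: θ*(θ + 2)*exp(θ)

Explanation: The sign of the whole expression was flipped: the term θ*(θ + 2)*exp(θ) was incorrectly written as -θ*(θ + 2)*exp(θ)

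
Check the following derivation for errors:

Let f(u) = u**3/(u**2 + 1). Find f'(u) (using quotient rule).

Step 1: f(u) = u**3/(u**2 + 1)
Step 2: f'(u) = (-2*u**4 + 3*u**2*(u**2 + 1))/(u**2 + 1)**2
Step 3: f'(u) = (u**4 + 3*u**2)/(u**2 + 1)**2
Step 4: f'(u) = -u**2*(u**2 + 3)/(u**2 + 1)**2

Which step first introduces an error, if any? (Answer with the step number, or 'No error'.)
Step 4

Step 4 is incorrect due to a sign flip.
The step shows: -u**2*(u**2 + 3)/(u**2 + 1)**2
The correct value should be: u**2*(u**2 + 3)/(u**2 + 1)**2

Explanation: The sign of the whole expression was flipped: the term u**2*(u**2 + 3)/(u**2 + 1)**2 was incorrectly written as -u**2*(u**2 + 3)/(u**2 + 1)**2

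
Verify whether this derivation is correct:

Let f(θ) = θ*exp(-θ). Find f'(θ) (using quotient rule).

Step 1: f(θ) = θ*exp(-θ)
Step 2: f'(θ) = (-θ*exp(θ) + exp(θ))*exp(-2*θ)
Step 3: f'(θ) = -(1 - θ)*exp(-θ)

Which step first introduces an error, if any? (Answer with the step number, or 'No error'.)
Step 3

Step 3 is incorrect due to a sign flip.
The step shows: -(1 - θ)*exp(-θ)
The correct value should be: (1 - θ)*exp(-θ)

Explanation: The sign of the whole expression was flipped: the term (1 - θ)*exp(-θ) was incorrectly written as -(1 - θ)*exp(-θ)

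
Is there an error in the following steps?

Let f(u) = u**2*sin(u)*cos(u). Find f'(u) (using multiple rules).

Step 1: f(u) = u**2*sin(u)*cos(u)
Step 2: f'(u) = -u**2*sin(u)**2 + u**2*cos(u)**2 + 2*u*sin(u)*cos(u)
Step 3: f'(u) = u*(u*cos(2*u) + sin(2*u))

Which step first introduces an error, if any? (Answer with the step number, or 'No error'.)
No error

All steps in this derivation are correct.
The final answer f'(u) = u*(u*cos(2*u) + sin(2*u)) is valid.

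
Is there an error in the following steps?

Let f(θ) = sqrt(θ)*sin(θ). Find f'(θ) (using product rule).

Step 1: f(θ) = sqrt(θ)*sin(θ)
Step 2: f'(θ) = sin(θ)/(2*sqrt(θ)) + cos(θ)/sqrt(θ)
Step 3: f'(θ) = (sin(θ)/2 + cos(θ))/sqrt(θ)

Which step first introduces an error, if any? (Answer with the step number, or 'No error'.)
Step 2

Step 2 is incorrect due to a wrong exponent.
The step shows: sin(θ)/(2*sqrt(θ)) + cos(θ)/sqrt(θ)
The correct value should be: sqrt(θ)*cos(θ) + sin(θ)/(2*sqrt(θ))

Explanation: The exponent 1/2 on θ was incorrectly written as -1/2: the term sqrt(θ)*cos(θ) was incorrectly written as cos(θ)/sqrt(θ)
The later steps are derived from this incorrect expression, so the error originates in Step 2.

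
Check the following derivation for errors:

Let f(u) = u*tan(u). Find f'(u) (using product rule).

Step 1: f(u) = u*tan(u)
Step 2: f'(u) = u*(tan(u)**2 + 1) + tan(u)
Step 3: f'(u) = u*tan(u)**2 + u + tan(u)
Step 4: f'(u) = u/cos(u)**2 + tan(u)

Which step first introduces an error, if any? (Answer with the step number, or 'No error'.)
No error

All steps in this derivation are correct.
The final answer f'(u) = u/cos(u)**2 + tan(u) is valid.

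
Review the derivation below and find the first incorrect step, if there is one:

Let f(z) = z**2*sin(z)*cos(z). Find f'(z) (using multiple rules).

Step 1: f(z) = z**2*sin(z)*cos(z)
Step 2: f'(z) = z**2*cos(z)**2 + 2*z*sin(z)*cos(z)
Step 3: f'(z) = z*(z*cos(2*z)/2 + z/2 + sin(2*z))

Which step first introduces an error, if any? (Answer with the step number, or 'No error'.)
Step 2

Step 2 is incorrect due to a dropped term.
The step shows: z**2*cos(z)**2 + 2*z*sin(z)*cos(z)
The correct value should be: -z**2*sin(z)**2 + z**2*cos(z)**2 + 2*z*sin(z)*cos(z)

Explanation: A term was dropped: the term -z**2*sin(z)**2 was incorrectly omitted
The later steps are derived from this incorrect expression, so the error originates in Step 2.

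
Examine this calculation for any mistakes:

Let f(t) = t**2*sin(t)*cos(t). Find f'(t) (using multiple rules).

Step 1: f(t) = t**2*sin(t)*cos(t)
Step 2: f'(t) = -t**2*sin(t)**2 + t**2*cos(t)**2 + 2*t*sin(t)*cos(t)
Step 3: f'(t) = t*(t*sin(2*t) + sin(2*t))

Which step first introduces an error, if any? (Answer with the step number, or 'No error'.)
Step 3

Step 3 is incorrect due to a wrong trig function.
The step shows: t*(t*sin(2*t) + sin(2*t))
The correct value should be: t*(t*cos(2*t) + sin(2*t))

Explanation: cos(2*t) was incorrectly written as sin(2*t): the term t*(t*cos(2*t) + sin(2*t)) was incorrectly written as t*(t*sin(2*t) + sin(2*t))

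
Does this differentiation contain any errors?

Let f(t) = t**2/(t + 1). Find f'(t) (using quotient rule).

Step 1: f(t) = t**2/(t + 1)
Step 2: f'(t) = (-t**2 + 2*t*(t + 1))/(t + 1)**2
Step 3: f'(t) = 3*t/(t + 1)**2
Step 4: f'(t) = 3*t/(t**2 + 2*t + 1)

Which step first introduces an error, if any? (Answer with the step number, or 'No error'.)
Step 3

Step 3 is incorrect due to a wrong exponent.
The step shows: 3*t/(t + 1)**2
The correct value should be: (t**2 + 2*t)/(t + 1)**2

Explanation: The exponent 2 on t was incorrectly written as 1: the term (t**2 + 2*t)/(t + 1)**2 was incorrectly written as 3*t/(t + 1)**2
The later steps are derived from this incorrect expression, so the error originates in Step 3.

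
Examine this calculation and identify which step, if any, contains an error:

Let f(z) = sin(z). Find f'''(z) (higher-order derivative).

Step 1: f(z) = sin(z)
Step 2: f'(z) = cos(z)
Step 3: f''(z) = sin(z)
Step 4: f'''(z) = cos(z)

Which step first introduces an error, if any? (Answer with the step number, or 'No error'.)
Step 3

Step 3 is incorrect due to a sign flip.
The step shows: sin(z)
The correct value should be: -sin(z)

Explanation: The sign of the whole expression was flipped: the term -sin(z) was incorrectly written as sin(z)
The later steps are derived from this incorrect expression, so the error originates in Step 3.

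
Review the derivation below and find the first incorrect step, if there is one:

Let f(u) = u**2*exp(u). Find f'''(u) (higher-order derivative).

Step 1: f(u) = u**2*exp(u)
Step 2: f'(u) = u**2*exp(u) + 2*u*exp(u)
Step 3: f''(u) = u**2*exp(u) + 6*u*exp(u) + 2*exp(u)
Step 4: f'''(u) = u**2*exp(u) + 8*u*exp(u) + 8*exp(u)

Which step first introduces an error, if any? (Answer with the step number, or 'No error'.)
Step 3

Step 3 is incorrect due to a wrong coefficient.
The step shows: u**2*exp(u) + 6*u*exp(u) + 2*exp(u)
The correct value should be: u**2*exp(u) + 4*u*exp(u) + 2*exp(u)

Explanation: The coefficient 4 was incorrectly written as 6: the term 4*u*exp(u) was incorrectly written as 6*u*exp(u)
The later steps are derived from this incorrect expression, so the error originates in Step 3.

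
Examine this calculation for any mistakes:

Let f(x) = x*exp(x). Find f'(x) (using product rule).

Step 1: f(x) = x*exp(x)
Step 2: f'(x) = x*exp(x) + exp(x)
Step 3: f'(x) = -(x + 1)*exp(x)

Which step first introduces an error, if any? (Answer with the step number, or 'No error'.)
Step 3

Step 3 is incorrect due to a sign flip.
The step shows: -(x + 1)*exp(x)
The correct value should be: (x + 1)*exp(x)

Explanation: The sign of the whole expression was flipped: the term (x + 1)*exp(x) was incorrectly written as -(x + 1)*exp(x)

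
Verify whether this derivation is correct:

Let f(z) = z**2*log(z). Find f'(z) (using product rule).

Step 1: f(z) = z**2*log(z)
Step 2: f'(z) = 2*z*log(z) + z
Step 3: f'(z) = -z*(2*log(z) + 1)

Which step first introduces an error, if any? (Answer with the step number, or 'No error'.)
Step 3

Step 3 is incorrect due to a sign flip.
The step shows: -z*(2*log(z) + 1)
The correct value should be: z*(2*log(z) + 1)

Explanation: The sign of the whole expression was flipped: the term z*(2*log(z) + 1) was incorrectly written as -z*(2*log(z) + 1)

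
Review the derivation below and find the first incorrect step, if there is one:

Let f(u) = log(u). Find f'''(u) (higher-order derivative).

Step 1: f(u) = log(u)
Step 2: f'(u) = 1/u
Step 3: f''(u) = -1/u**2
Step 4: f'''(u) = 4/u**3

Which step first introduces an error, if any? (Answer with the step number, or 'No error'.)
Step 4

Step 4 is incorrect due to a wrong coefficient.
The step shows: 4/u**3
The correct value should be: 2/u**3

Explanation: The coefficient 2 was incorrectly written as 4: the term 2/u**3 was incorrectly written as 4/u**3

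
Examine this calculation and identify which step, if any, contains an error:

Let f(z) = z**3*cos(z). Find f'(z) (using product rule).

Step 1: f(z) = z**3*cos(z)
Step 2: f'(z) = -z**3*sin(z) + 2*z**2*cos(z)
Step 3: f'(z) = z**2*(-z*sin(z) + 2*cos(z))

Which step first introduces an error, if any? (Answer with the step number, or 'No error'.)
Step 2

Step 2 is incorrect due to a wrong coefficient.
The step shows: -z**3*sin(z) + 2*z**2*cos(z)
The correct value should be: -z**3*sin(z) + 3*z**2*cos(z)

Explanation: The coefficient 3 was incorrectly written as 2: the term 3*z**2*cos(z) was incorrectly written as 2*z**2*cos(z)
The later steps are derived from this incorrect expression, so the error originates in Step 2.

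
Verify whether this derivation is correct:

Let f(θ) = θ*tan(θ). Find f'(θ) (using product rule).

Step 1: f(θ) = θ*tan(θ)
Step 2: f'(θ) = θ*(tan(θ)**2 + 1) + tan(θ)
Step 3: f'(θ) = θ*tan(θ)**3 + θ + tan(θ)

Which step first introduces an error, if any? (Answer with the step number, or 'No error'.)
Step 3

Step 3 is incorrect due to a wrong exponent.
The step shows: θ*tan(θ)**3 + θ + tan(θ)
The correct value should be: θ*tan(θ)**2 + θ + tan(θ)

Explanation: The exponent 2 on tan(θ) was incorrectly written as 3: the term θ*tan(θ)**2 was incorrectly written as θ*tan(θ)**3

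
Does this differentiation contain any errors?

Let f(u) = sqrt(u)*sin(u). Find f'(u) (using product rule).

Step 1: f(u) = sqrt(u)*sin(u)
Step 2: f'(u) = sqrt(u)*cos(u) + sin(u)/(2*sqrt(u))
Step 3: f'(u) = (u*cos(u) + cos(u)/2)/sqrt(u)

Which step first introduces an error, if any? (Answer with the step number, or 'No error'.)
Step 3

Step 3 is incorrect due to a wrong trig function.
The step shows: (u*cos(u) + cos(u)/2)/sqrt(u)
The correct value should be: (u*cos(u) + sin(u)/2)/sqrt(u)

Explanation: sin(u) was incorrectly written as cos(u): the term (u*cos(u) + sin(u)/2)/sqrt(u) was incorrectly written as (u*cos(u) + cos(u)/2)/sqrt(u)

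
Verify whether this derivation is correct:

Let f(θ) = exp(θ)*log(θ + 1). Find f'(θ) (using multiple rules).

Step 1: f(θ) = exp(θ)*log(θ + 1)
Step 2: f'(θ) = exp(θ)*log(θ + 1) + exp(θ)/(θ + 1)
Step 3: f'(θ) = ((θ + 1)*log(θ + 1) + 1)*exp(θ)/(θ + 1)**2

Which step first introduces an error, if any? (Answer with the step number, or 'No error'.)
Step 3

Step 3 is incorrect due to a wrong exponent.
The step shows: ((θ + 1)*log(θ + 1) + 1)*exp(θ)/(θ + 1)**2
The correct value should be: ((θ + 1)*log(θ + 1) + 1)*exp(θ)/(θ + 1)

Explanation: The exponent -1 on θ + 1 was incorrectly written as -2: the term ((θ + 1)*log(θ + 1) + 1)*exp(θ)/(θ + 1) was incorrectly written as ((θ + 1)*log(θ + 1) + 1)*exp(θ)/(θ + 1)**2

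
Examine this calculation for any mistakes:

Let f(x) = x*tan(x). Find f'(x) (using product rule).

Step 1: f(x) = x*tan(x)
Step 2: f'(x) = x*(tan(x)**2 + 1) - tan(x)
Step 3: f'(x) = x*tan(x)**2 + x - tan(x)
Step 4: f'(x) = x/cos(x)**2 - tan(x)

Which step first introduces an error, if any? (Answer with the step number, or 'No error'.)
Step 2

Step 2 is incorrect due to a sign flip.
The step shows: x*(tan(x)**2 + 1) - tan(x)
The correct value should be: x*(tan(x)**2 + 1) + tan(x)

Explanation: The sign of one term was flipped: the term tan(x) was incorrectly written as -tan(x)
The later steps are derived from this incorrect expression, so the error originates in Step 2.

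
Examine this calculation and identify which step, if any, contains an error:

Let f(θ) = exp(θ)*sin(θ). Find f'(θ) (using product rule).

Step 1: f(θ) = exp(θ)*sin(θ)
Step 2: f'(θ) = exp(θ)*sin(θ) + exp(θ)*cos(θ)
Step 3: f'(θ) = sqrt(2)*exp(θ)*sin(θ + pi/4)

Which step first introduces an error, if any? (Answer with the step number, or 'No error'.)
No error

All steps in this derivation are correct.
The final answer f'(θ) = sqrt(2)*exp(θ)*sin(θ + pi/4) is valid.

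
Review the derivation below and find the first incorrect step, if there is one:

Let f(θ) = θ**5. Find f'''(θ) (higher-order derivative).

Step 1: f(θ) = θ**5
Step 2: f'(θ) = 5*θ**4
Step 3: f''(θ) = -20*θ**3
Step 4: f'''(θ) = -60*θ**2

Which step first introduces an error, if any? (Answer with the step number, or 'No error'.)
Step 3

Step 3 is incorrect due to a sign flip.
The step shows: -20*θ**3
The correct value should be: 20*θ**3

Explanation: The sign of the whole expression was flipped: the term 20*θ**3 was incorrectly written as -20*θ**3
The later steps are derived from this incorrect expression, so the error originates in Step 3.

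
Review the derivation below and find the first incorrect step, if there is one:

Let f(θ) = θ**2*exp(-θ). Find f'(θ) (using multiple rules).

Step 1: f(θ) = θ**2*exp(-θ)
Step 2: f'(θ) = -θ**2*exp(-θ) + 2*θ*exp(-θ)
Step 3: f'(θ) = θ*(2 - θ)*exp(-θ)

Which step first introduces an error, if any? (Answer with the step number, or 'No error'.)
No error

All steps in this derivation are correct.
The final answer f'(θ) = θ*(2 - θ)*exp(-θ) is valid.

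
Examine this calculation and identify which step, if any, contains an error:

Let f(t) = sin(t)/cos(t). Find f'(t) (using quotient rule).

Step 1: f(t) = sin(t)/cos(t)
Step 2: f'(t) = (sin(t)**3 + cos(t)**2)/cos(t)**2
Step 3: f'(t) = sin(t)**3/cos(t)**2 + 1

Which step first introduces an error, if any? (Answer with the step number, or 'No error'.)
Step 2

Step 2 is incorrect due to a wrong exponent.
The step shows: (sin(t)**3 + cos(t)**2)/cos(t)**2
The correct value should be: (sin(t)**2 + cos(t)**2)/cos(t)**2

Explanation: The exponent 2 on sin(t) was incorrectly written as 3: the term (sin(t)**2 + cos(t)**2)/cos(t)**2 was incorrectly written as (sin(t)**3 + cos(t)**2)/cos(t)**2
The later steps are derived from this incorrect expression, so the error originates in Step 2.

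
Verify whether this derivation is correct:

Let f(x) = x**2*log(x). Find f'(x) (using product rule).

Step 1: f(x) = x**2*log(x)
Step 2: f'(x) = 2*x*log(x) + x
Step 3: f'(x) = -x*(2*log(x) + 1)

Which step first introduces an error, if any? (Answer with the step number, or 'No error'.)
Step 3

Step 3 is incorrect due to a sign flip.
The step shows: -x*(2*log(x) + 1)
The correct value should be: x*(2*log(x) + 1)

Explanation: The sign of the whole expression was flipped: the term x*(2*log(x) + 1) was incorrectly written as -x*(2*log(x) + 1)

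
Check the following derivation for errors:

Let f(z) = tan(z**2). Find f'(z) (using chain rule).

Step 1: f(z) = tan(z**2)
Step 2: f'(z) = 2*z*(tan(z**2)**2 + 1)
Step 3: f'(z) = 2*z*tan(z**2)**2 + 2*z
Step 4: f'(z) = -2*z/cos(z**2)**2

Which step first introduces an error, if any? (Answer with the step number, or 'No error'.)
Step 4

Step 4 is incorrect due to a sign flip.
The step shows: -2*z/cos(z**2)**2
The correct value should be: 2*z/cos(z**2)**2

Explanation: The sign of the whole expression was flipped: the term 2*z/cos(z**2)**2 was incorrectly written as -2*z/cos(z**2)**2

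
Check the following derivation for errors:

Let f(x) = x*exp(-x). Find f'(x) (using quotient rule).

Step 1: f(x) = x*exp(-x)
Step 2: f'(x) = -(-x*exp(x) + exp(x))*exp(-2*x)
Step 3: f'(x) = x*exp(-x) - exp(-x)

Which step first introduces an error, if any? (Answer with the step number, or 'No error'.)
Step 2

Step 2 is incorrect due to a sign flip.
The step shows: -(-x*exp(x) + exp(x))*exp(-2*x)
The correct value should be: (-x*exp(x) + exp(x))*exp(-2*x)

Explanation: The sign of the whole expression was flipped: the term (-x*exp(x) + exp(x))*exp(-2*x) was incorrectly written as -(-x*exp(x) + exp(x))*exp(-2*x)
The later steps are derived from this incorrect expression, so the error originates in Step 2.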